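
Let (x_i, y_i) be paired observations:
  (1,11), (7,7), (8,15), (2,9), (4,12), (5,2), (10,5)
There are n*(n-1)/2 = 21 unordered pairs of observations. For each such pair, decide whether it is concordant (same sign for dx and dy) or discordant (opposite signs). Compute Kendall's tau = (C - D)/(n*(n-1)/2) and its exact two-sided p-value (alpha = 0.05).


Step 1: Enumerate the 21 unordered pairs (i,j) with i<j and classify each by sign(x_j-x_i) * sign(y_j-y_i).
  (1,2):dx=+6,dy=-4->D; (1,3):dx=+7,dy=+4->C; (1,4):dx=+1,dy=-2->D; (1,5):dx=+3,dy=+1->C
  (1,6):dx=+4,dy=-9->D; (1,7):dx=+9,dy=-6->D; (2,3):dx=+1,dy=+8->C; (2,4):dx=-5,dy=+2->D
  (2,5):dx=-3,dy=+5->D; (2,6):dx=-2,dy=-5->C; (2,7):dx=+3,dy=-2->D; (3,4):dx=-6,dy=-6->C
  (3,5):dx=-4,dy=-3->C; (3,6):dx=-3,dy=-13->C; (3,7):dx=+2,dy=-10->D; (4,5):dx=+2,dy=+3->C
  (4,6):dx=+3,dy=-7->D; (4,7):dx=+8,dy=-4->D; (5,6):dx=+1,dy=-10->D; (5,7):dx=+6,dy=-7->D
  (6,7):dx=+5,dy=+3->C
Step 2: C = 9, D = 12, total pairs = 21.
Step 3: tau = (C - D)/(n(n-1)/2) = (9 - 12)/21 = -0.142857.
Step 4: Exact two-sided p-value (enumerate n! = 5040 permutations of y under H0): p = 0.772619.
Step 5: alpha = 0.05. fail to reject H0.

tau_b = -0.1429 (C=9, D=12), p = 0.772619, fail to reject H0.


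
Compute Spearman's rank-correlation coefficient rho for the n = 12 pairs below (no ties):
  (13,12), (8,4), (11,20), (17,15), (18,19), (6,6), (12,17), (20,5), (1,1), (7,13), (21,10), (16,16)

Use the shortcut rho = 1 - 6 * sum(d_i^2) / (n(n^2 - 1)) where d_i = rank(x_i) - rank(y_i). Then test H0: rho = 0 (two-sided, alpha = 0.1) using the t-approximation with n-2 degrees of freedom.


Step 1: Rank x and y separately (midranks; no ties here).
rank(x): 13->7, 8->4, 11->5, 17->9, 18->10, 6->2, 12->6, 20->11, 1->1, 7->3, 21->12, 16->8
rank(y): 12->6, 4->2, 20->12, 15->8, 19->11, 6->4, 17->10, 5->3, 1->1, 13->7, 10->5, 16->9
Step 2: d_i = R_x(i) - R_y(i); compute d_i^2.
  (7-6)^2=1, (4-2)^2=4, (5-12)^2=49, (9-8)^2=1, (10-11)^2=1, (2-4)^2=4, (6-10)^2=16, (11-3)^2=64, (1-1)^2=0, (3-7)^2=16, (12-5)^2=49, (8-9)^2=1
sum(d^2) = 206.
Step 3: rho = 1 - 6*206 / (12*(12^2 - 1)) = 1 - 1236/1716 = 0.279720.
Step 4: Under H0, t = rho * sqrt((n-2)/(1-rho^2)) = 0.9213 ~ t(10).
Step 5: Two-sided p-value from the t-distribution with 10 df = 0.378569.
Step 6: alpha = 0.1. fail to reject H0.

rho = 0.2797, p = 0.378569, fail to reject H0 at alpha = 0.1.


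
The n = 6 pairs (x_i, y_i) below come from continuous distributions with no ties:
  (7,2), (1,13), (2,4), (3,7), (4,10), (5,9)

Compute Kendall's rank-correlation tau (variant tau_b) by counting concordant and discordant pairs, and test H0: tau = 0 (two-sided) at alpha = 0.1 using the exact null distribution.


Step 1: Enumerate the 15 unordered pairs (i,j) with i<j and classify each by sign(x_j-x_i) * sign(y_j-y_i).
  (1,2):dx=-6,dy=+11->D; (1,3):dx=-5,dy=+2->D; (1,4):dx=-4,dy=+5->D; (1,5):dx=-3,dy=+8->D
  (1,6):dx=-2,dy=+7->D; (2,3):dx=+1,dy=-9->D; (2,4):dx=+2,dy=-6->D; (2,5):dx=+3,dy=-3->D
  (2,6):dx=+4,dy=-4->D; (3,4):dx=+1,dy=+3->C; (3,5):dx=+2,dy=+6->C; (3,6):dx=+3,dy=+5->C
  (4,5):dx=+1,dy=+3->C; (4,6):dx=+2,dy=+2->C; (5,6):dx=+1,dy=-1->D
Step 2: C = 5, D = 10, total pairs = 15.
Step 3: tau = (C - D)/(n(n-1)/2) = (5 - 10)/15 = -0.333333.
Step 4: Exact two-sided p-value (enumerate n! = 720 permutations of y under H0): p = 0.469444.
Step 5: alpha = 0.1. fail to reject H0.

tau_b = -0.3333 (C=5, D=10), p = 0.469444, fail to reject H0.


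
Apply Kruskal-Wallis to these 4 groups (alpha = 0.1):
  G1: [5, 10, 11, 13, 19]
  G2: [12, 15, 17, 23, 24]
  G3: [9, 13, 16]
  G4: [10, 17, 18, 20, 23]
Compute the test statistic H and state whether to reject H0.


Step 1: Combine all N = 18 observations and assign midranks.
sorted (value, group, rank): (5,G1,1), (9,G3,2), (10,G1,3.5), (10,G4,3.5), (11,G1,5), (12,G2,6), (13,G1,7.5), (13,G3,7.5), (15,G2,9), (16,G3,10), (17,G2,11.5), (17,G4,11.5), (18,G4,13), (19,G1,14), (20,G4,15), (23,G2,16.5), (23,G4,16.5), (24,G2,18)
Step 2: Sum ranks within each group.
R_1 = 31 (n_1 = 5)
R_2 = 61 (n_2 = 5)
R_3 = 19.5 (n_3 = 3)
R_4 = 59.5 (n_4 = 5)
Step 3: H = 12/(N(N+1)) * sum(R_i^2/n_i) - 3(N+1)
     = 12/(18*19) * (31^2/5 + 61^2/5 + 19.5^2/3 + 59.5^2/5) - 3*19
     = 0.035088 * 1771.2 - 57
     = 5.147368.
Step 4: Ties present; correction factor C = 1 - 24/(18^3 - 18) = 0.995872. Corrected H = 5.147368 / 0.995872 = 5.168705.
Step 5: Under H0, H ~ chi^2(3); p-value = 0.159852.
Step 6: alpha = 0.1. fail to reject H0.

H = 5.1687, df = 3, p = 0.159852, fail to reject H0.


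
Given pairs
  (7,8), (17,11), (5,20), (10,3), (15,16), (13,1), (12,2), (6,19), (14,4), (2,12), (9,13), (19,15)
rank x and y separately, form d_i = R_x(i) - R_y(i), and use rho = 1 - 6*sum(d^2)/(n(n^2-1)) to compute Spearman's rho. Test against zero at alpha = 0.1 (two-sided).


Step 1: Rank x and y separately (midranks; no ties here).
rank(x): 7->4, 17->11, 5->2, 10->6, 15->10, 13->8, 12->7, 6->3, 14->9, 2->1, 9->5, 19->12
rank(y): 8->5, 11->6, 20->12, 3->3, 16->10, 1->1, 2->2, 19->11, 4->4, 12->7, 13->8, 15->9
Step 2: d_i = R_x(i) - R_y(i); compute d_i^2.
  (4-5)^2=1, (11-6)^2=25, (2-12)^2=100, (6-3)^2=9, (10-10)^2=0, (8-1)^2=49, (7-2)^2=25, (3-11)^2=64, (9-4)^2=25, (1-7)^2=36, (5-8)^2=9, (12-9)^2=9
sum(d^2) = 352.
Step 3: rho = 1 - 6*352 / (12*(12^2 - 1)) = 1 - 2112/1716 = -0.230769.
Step 4: Under H0, t = rho * sqrt((n-2)/(1-rho^2)) = -0.7500 ~ t(10).
Step 5: Two-sided p-value from the t-distribution with 10 df = 0.470532.
Step 6: alpha = 0.1. fail to reject H0.

rho = -0.2308, p = 0.470532, fail to reject H0 at alpha = 0.1.


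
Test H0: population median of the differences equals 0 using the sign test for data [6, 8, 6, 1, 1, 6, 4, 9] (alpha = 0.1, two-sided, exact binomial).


Step 1: Discard zero differences. Original n = 8; n_eff = number of nonzero differences = 8.
Nonzero differences (with sign): +6, +8, +6, +1, +1, +6, +4, +9
Step 2: Count signs: positive = 8, negative = 0.
Step 3: Under H0: P(positive) = 0.5, so the number of positives S ~ Bin(8, 0.5).
Step 4: Two-sided exact p-value = sum of Bin(8,0.5) probabilities at or below the observed probability = 0.007812.
Step 5: alpha = 0.1. reject H0.

n_eff = 8, pos = 8, neg = 0, p = 0.007812, reject H0.


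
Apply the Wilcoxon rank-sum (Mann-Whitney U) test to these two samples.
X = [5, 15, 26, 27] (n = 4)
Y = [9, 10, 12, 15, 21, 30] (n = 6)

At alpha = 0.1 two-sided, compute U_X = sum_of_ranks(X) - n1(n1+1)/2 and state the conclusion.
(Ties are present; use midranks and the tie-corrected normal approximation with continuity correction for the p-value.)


Step 1: Combine and sort all 10 observations; assign midranks.
sorted (value, group): (5,X), (9,Y), (10,Y), (12,Y), (15,X), (15,Y), (21,Y), (26,X), (27,X), (30,Y)
ranks: 5->1, 9->2, 10->3, 12->4, 15->5.5, 15->5.5, 21->7, 26->8, 27->9, 30->10
Step 2: Rank sum for X: R1 = 1 + 5.5 + 8 + 9 = 23.5.
Step 3: U_X = R1 - n1(n1+1)/2 = 23.5 - 4*5/2 = 23.5 - 10 = 13.5.
       U_Y = n1*n2 - U_X = 24 - 13.5 = 10.5.
Step 4: Ties are present, so use the tie-corrected normal approximation (with continuity correction) for the p-value.
Step 5: p-value = 0.830664; compare to alpha = 0.1. fail to reject H0.

U_X = 13.5, p = 0.830664, fail to reject H0 at alpha = 0.1.


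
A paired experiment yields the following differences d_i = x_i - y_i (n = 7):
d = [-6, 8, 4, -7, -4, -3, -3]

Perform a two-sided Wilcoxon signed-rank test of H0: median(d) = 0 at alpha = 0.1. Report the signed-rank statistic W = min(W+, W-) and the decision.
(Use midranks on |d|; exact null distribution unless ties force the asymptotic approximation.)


Step 1: Drop any zero differences (none here) and take |d_i|.
|d| = [6, 8, 4, 7, 4, 3, 3]
Step 2: Midrank |d_i| (ties get averaged ranks).
ranks: |6|->5, |8|->7, |4|->3.5, |7|->6, |4|->3.5, |3|->1.5, |3|->1.5
Step 3: Attach original signs; sum ranks with positive sign and with negative sign.
W+ = 7 + 3.5 = 10.5
W- = 5 + 6 + 3.5 + 1.5 + 1.5 = 17.5
(Check: W+ + W- = 28 should equal n(n+1)/2 = 28.)
Step 4: Test statistic W = min(W+, W-) = 10.5.
Step 5: Ties in |d|, so use the tie-corrected normal approximation.
        E[W] = n(n+1)/4 = 7*8/4 = 14.
        Tie groups: |d|=3 (t=2), |d|=4 (t=2); sum(t^3 - t) = 12.
        Var[W] = n(n+1)(2n+1)/24 - sum(t^3-t)/48 = 840/24 - 12/48 = 34.75.
        z = (W - E[W]) / sqrt(Var[W]) = (10.5 - 14) / 5.8949 = -0.5937.
        Two-sided p = 2*Phi(z) = 0.552691.
Step 6: alpha = 0.1. fail to reject H0.

W+ = 10.5, W- = 17.5, W = min = 10.5, p = 0.552691, fail to reject H0.


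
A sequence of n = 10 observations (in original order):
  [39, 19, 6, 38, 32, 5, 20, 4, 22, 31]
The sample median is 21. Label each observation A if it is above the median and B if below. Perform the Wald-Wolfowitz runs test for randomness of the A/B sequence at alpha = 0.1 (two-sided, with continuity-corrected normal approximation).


Step 1: Compute median = 21; label A = above, B = below.
Labels in order: ABBAABBBAA  (n_A = 5, n_B = 5)
Step 2: Count runs R = 5.
Step 3: Under H0 (random ordering), E[R] = 2*n_A*n_B/(n_A+n_B) + 1 = 2*5*5/10 + 1 = 6.0000.
        Var[R] = 2*n_A*n_B*(2*n_A*n_B - n_A - n_B) / ((n_A+n_B)^2 * (n_A+n_B-1)) = 2000/900 = 2.2222.
        SD[R] = 1.4907.
Step 4: Continuity-corrected z = (R + 0.5 - E[R]) / SD[R] = (5 + 0.5 - 6.0000) / 1.4907 = -0.3354.
Step 5: Two-sided p-value via normal approximation = 2*(1 - Phi(|z|)) = 0.737316.
Step 6: alpha = 0.1. fail to reject H0.

R = 5, z = -0.3354, p = 0.737316, fail to reject H0.


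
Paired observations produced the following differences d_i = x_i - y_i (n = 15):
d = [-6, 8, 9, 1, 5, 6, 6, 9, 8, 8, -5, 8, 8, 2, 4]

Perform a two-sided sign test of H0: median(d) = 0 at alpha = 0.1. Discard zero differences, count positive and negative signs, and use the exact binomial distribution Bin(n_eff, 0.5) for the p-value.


Step 1: Discard zero differences. Original n = 15; n_eff = number of nonzero differences = 15.
Nonzero differences (with sign): -6, +8, +9, +1, +5, +6, +6, +9, +8, +8, -5, +8, +8, +2, +4
Step 2: Count signs: positive = 13, negative = 2.
Step 3: Under H0: P(positive) = 0.5, so the number of positives S ~ Bin(15, 0.5).
Step 4: Two-sided exact p-value = sum of Bin(15,0.5) probabilities at or below the observed probability = 0.007385.
Step 5: alpha = 0.1. reject H0.

n_eff = 15, pos = 13, neg = 2, p = 0.007385, reject H0.


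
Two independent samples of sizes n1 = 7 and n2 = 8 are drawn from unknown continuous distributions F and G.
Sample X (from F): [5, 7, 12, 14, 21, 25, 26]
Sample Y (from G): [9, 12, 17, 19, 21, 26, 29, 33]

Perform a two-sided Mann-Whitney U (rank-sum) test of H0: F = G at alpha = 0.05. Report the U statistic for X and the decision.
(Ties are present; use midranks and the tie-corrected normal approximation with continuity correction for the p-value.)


Step 1: Combine and sort all 15 observations; assign midranks.
sorted (value, group): (5,X), (7,X), (9,Y), (12,X), (12,Y), (14,X), (17,Y), (19,Y), (21,X), (21,Y), (25,X), (26,X), (26,Y), (29,Y), (33,Y)
ranks: 5->1, 7->2, 9->3, 12->4.5, 12->4.5, 14->6, 17->7, 19->8, 21->9.5, 21->9.5, 25->11, 26->12.5, 26->12.5, 29->14, 33->15
Step 2: Rank sum for X: R1 = 1 + 2 + 4.5 + 6 + 9.5 + 11 + 12.5 = 46.5.
Step 3: U_X = R1 - n1(n1+1)/2 = 46.5 - 7*8/2 = 46.5 - 28 = 18.5.
       U_Y = n1*n2 - U_X = 56 - 18.5 = 37.5.
Step 4: Ties are present, so use the tie-corrected normal approximation (with continuity correction) for the p-value.
Step 5: p-value = 0.296324; compare to alpha = 0.05. fail to reject H0.

U_X = 18.5, p = 0.296324, fail to reject H0 at alpha = 0.05.


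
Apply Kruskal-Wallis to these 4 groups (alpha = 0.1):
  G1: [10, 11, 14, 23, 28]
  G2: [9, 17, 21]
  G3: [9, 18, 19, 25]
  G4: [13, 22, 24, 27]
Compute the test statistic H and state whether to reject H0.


Step 1: Combine all N = 16 observations and assign midranks.
sorted (value, group, rank): (9,G2,1.5), (9,G3,1.5), (10,G1,3), (11,G1,4), (13,G4,5), (14,G1,6), (17,G2,7), (18,G3,8), (19,G3,9), (21,G2,10), (22,G4,11), (23,G1,12), (24,G4,13), (25,G3,14), (27,G4,15), (28,G1,16)
Step 2: Sum ranks within each group.
R_1 = 41 (n_1 = 5)
R_2 = 18.5 (n_2 = 3)
R_3 = 32.5 (n_3 = 4)
R_4 = 44 (n_4 = 4)
Step 3: H = 12/(N(N+1)) * sum(R_i^2/n_i) - 3(N+1)
     = 12/(16*17) * (41^2/5 + 18.5^2/3 + 32.5^2/4 + 44^2/4) - 3*17
     = 0.044118 * 1198.35 - 51
     = 1.868199.
Step 4: Ties present; correction factor C = 1 - 6/(16^3 - 16) = 0.998529. Corrected H = 1.868199 / 0.998529 = 1.870950.
Step 5: Under H0, H ~ chi^2(3); p-value = 0.599618.
Step 6: alpha = 0.1. fail to reject H0.

H = 1.8709, df = 3, p = 0.599618, fail to reject H0.


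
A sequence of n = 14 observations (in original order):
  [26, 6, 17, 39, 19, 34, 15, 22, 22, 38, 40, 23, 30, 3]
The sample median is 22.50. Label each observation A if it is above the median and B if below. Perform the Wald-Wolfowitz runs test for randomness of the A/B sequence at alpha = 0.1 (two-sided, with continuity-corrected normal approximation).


Step 1: Compute median = 22.50; label A = above, B = below.
Labels in order: ABBABABBBAAAAB  (n_A = 7, n_B = 7)
Step 2: Count runs R = 8.
Step 3: Under H0 (random ordering), E[R] = 2*n_A*n_B/(n_A+n_B) + 1 = 2*7*7/14 + 1 = 8.0000.
        Var[R] = 2*n_A*n_B*(2*n_A*n_B - n_A - n_B) / ((n_A+n_B)^2 * (n_A+n_B-1)) = 8232/2548 = 3.2308.
        SD[R] = 1.7974.
Step 4: R = E[R], so z = 0 with no continuity correction.
Step 5: Two-sided p-value via normal approximation = 2*(1 - Phi(|z|)) = 1.000000.
Step 6: alpha = 0.1. fail to reject H0.

R = 8, z = 0.0000, p = 1.000000, fail to reject H0.


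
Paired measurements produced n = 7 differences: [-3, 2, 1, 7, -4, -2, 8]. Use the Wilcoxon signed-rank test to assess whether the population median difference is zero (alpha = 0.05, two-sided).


Step 1: Drop any zero differences (none here) and take |d_i|.
|d| = [3, 2, 1, 7, 4, 2, 8]
Step 2: Midrank |d_i| (ties get averaged ranks).
ranks: |3|->4, |2|->2.5, |1|->1, |7|->6, |4|->5, |2|->2.5, |8|->7
Step 3: Attach original signs; sum ranks with positive sign and with negative sign.
W+ = 2.5 + 1 + 6 + 7 = 16.5
W- = 4 + 5 + 2.5 = 11.5
(Check: W+ + W- = 28 should equal n(n+1)/2 = 28.)
Step 4: Test statistic W = min(W+, W-) = 11.5.
Step 5: Ties in |d|, so use the tie-corrected normal approximation.
        E[W] = n(n+1)/4 = 7*8/4 = 14.
        Tie groups: |d|=2 (t=2); sum(t^3 - t) = 6.
        Var[W] = n(n+1)(2n+1)/24 - sum(t^3-t)/48 = 840/24 - 6/48 = 34.875.
        z = (W - E[W]) / sqrt(Var[W]) = (11.5 - 14) / 5.9055 = -0.4233.
        Two-sided p = 2*Phi(z) = 0.672052.
Step 6: alpha = 0.05. fail to reject H0.

W+ = 16.5, W- = 11.5, W = min = 11.5, p = 0.672052, fail to reject H0.


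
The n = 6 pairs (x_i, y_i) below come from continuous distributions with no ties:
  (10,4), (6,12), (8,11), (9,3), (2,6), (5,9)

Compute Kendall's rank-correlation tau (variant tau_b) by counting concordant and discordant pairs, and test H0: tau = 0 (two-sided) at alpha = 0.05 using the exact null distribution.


Step 1: Enumerate the 15 unordered pairs (i,j) with i<j and classify each by sign(x_j-x_i) * sign(y_j-y_i).
  (1,2):dx=-4,dy=+8->D; (1,3):dx=-2,dy=+7->D; (1,4):dx=-1,dy=-1->C; (1,5):dx=-8,dy=+2->D
  (1,6):dx=-5,dy=+5->D; (2,3):dx=+2,dy=-1->D; (2,4):dx=+3,dy=-9->D; (2,5):dx=-4,dy=-6->C
  (2,6):dx=-1,dy=-3->C; (3,4):dx=+1,dy=-8->D; (3,5):dx=-6,dy=-5->C; (3,6):dx=-3,dy=-2->C
  (4,5):dx=-7,dy=+3->D; (4,6):dx=-4,dy=+6->D; (5,6):dx=+3,dy=+3->C
Step 2: C = 6, D = 9, total pairs = 15.
Step 3: tau = (C - D)/(n(n-1)/2) = (6 - 9)/15 = -0.200000.
Step 4: Exact two-sided p-value (enumerate n! = 720 permutations of y under H0): p = 0.719444.
Step 5: alpha = 0.05. fail to reject H0.

tau_b = -0.2000 (C=6, D=9), p = 0.719444, fail to reject H0.


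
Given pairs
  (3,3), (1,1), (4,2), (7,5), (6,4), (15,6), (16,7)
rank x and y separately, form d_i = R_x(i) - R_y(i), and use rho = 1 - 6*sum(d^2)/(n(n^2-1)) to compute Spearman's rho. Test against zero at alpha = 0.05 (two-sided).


Step 1: Rank x and y separately (midranks; no ties here).
rank(x): 3->2, 1->1, 4->3, 7->5, 6->4, 15->6, 16->7
rank(y): 3->3, 1->1, 2->2, 5->5, 4->4, 6->6, 7->7
Step 2: d_i = R_x(i) - R_y(i); compute d_i^2.
  (2-3)^2=1, (1-1)^2=0, (3-2)^2=1, (5-5)^2=0, (4-4)^2=0, (6-6)^2=0, (7-7)^2=0
sum(d^2) = 2.
Step 3: rho = 1 - 6*2 / (7*(7^2 - 1)) = 1 - 12/336 = 0.964286.
Step 4: Under H0, t = rho * sqrt((n-2)/(1-rho^2)) = 8.1408 ~ t(5).
Step 5: Two-sided p-value from the t-distribution with 5 df = 0.000454.
Step 6: alpha = 0.05. reject H0.

rho = 0.9643, p = 0.000454, reject H0 at alpha = 0.05.


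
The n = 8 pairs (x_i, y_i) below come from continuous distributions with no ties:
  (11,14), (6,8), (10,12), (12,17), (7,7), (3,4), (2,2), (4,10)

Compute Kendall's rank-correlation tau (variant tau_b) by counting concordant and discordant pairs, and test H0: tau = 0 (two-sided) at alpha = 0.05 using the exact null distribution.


Step 1: Enumerate the 28 unordered pairs (i,j) with i<j and classify each by sign(x_j-x_i) * sign(y_j-y_i).
  (1,2):dx=-5,dy=-6->C; (1,3):dx=-1,dy=-2->C; (1,4):dx=+1,dy=+3->C; (1,5):dx=-4,dy=-7->C
  (1,6):dx=-8,dy=-10->C; (1,7):dx=-9,dy=-12->C; (1,8):dx=-7,dy=-4->C; (2,3):dx=+4,dy=+4->C
  (2,4):dx=+6,dy=+9->C; (2,5):dx=+1,dy=-1->D; (2,6):dx=-3,dy=-4->C; (2,7):dx=-4,dy=-6->C
  (2,8):dx=-2,dy=+2->D; (3,4):dx=+2,dy=+5->C; (3,5):dx=-3,dy=-5->C; (3,6):dx=-7,dy=-8->C
  (3,7):dx=-8,dy=-10->C; (3,8):dx=-6,dy=-2->C; (4,5):dx=-5,dy=-10->C; (4,6):dx=-9,dy=-13->C
  (4,7):dx=-10,dy=-15->C; (4,8):dx=-8,dy=-7->C; (5,6):dx=-4,dy=-3->C; (5,7):dx=-5,dy=-5->C
  (5,8):dx=-3,dy=+3->D; (6,7):dx=-1,dy=-2->C; (6,8):dx=+1,dy=+6->C; (7,8):dx=+2,dy=+8->C
Step 2: C = 25, D = 3, total pairs = 28.
Step 3: tau = (C - D)/(n(n-1)/2) = (25 - 3)/28 = 0.785714.
Step 4: Exact two-sided p-value (enumerate n! = 40320 permutations of y under H0): p = 0.005506.
Step 5: alpha = 0.05. reject H0.

tau_b = 0.7857 (C=25, D=3), p = 0.005506, reject H0.


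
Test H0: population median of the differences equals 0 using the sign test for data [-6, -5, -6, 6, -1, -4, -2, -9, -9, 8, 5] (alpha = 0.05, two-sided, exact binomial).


Step 1: Discard zero differences. Original n = 11; n_eff = number of nonzero differences = 11.
Nonzero differences (with sign): -6, -5, -6, +6, -1, -4, -2, -9, -9, +8, +5
Step 2: Count signs: positive = 3, negative = 8.
Step 3: Under H0: P(positive) = 0.5, so the number of positives S ~ Bin(11, 0.5).
Step 4: Two-sided exact p-value = sum of Bin(11,0.5) probabilities at or below the observed probability = 0.226562.
Step 5: alpha = 0.05. fail to reject H0.

n_eff = 11, pos = 3, neg = 8, p = 0.226562, fail to reject H0.


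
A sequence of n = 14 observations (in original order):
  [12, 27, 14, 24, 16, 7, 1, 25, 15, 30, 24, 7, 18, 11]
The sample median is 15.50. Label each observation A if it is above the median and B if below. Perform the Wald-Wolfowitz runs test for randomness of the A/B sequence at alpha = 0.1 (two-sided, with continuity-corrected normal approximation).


Step 1: Compute median = 15.50; label A = above, B = below.
Labels in order: BABAABBABAABAB  (n_A = 7, n_B = 7)
Step 2: Count runs R = 11.
Step 3: Under H0 (random ordering), E[R] = 2*n_A*n_B/(n_A+n_B) + 1 = 2*7*7/14 + 1 = 8.0000.
        Var[R] = 2*n_A*n_B*(2*n_A*n_B - n_A - n_B) / ((n_A+n_B)^2 * (n_A+n_B-1)) = 8232/2548 = 3.2308.
        SD[R] = 1.7974.
Step 4: Continuity-corrected z = (R - 0.5 - E[R]) / SD[R] = (11 - 0.5 - 8.0000) / 1.7974 = 1.3909.
Step 5: Two-sided p-value via normal approximation = 2*(1 - Phi(|z|)) = 0.164264.
Step 6: alpha = 0.1. fail to reject H0.

R = 11, z = 1.3909, p = 0.164264, fail to reject H0.


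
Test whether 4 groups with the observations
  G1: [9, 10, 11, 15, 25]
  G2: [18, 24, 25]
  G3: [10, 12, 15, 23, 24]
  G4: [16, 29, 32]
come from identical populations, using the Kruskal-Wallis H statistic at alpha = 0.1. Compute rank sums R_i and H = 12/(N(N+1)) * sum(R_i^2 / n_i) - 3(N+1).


Step 1: Combine all N = 16 observations and assign midranks.
sorted (value, group, rank): (9,G1,1), (10,G1,2.5), (10,G3,2.5), (11,G1,4), (12,G3,5), (15,G1,6.5), (15,G3,6.5), (16,G4,8), (18,G2,9), (23,G3,10), (24,G2,11.5), (24,G3,11.5), (25,G1,13.5), (25,G2,13.5), (29,G4,15), (32,G4,16)
Step 2: Sum ranks within each group.
R_1 = 27.5 (n_1 = 5)
R_2 = 34 (n_2 = 3)
R_3 = 35.5 (n_3 = 5)
R_4 = 39 (n_4 = 3)
Step 3: H = 12/(N(N+1)) * sum(R_i^2/n_i) - 3(N+1)
     = 12/(16*17) * (27.5^2/5 + 34^2/3 + 35.5^2/5 + 39^2/3) - 3*17
     = 0.044118 * 1295.63 - 51
     = 6.160294.
Step 4: Ties present; correction factor C = 1 - 24/(16^3 - 16) = 0.994118. Corrected H = 6.160294 / 0.994118 = 6.196746.
Step 5: Under H0, H ~ chi^2(3); p-value = 0.102421.
Step 6: alpha = 0.1. fail to reject H0.

H = 6.1967, df = 3, p = 0.102421, fail to reject H0.


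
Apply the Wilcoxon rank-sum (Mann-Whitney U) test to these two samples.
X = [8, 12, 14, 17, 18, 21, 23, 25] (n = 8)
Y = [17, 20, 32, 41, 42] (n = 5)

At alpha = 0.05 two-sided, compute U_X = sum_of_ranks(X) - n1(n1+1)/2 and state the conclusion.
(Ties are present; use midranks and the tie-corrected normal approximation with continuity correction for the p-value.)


Step 1: Combine and sort all 13 observations; assign midranks.
sorted (value, group): (8,X), (12,X), (14,X), (17,X), (17,Y), (18,X), (20,Y), (21,X), (23,X), (25,X), (32,Y), (41,Y), (42,Y)
ranks: 8->1, 12->2, 14->3, 17->4.5, 17->4.5, 18->6, 20->7, 21->8, 23->9, 25->10, 32->11, 41->12, 42->13
Step 2: Rank sum for X: R1 = 1 + 2 + 3 + 4.5 + 6 + 8 + 9 + 10 = 43.5.
Step 3: U_X = R1 - n1(n1+1)/2 = 43.5 - 8*9/2 = 43.5 - 36 = 7.5.
       U_Y = n1*n2 - U_X = 40 - 7.5 = 32.5.
Step 4: Ties are present, so use the tie-corrected normal approximation (with continuity correction) for the p-value.
Step 5: p-value = 0.078571; compare to alpha = 0.05. fail to reject H0.

U_X = 7.5, p = 0.078571, fail to reject H0 at alpha = 0.05.


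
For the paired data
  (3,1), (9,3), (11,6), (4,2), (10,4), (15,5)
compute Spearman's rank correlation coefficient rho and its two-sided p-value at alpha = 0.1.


Step 1: Rank x and y separately (midranks; no ties here).
rank(x): 3->1, 9->3, 11->5, 4->2, 10->4, 15->6
rank(y): 1->1, 3->3, 6->6, 2->2, 4->4, 5->5
Step 2: d_i = R_x(i) - R_y(i); compute d_i^2.
  (1-1)^2=0, (3-3)^2=0, (5-6)^2=1, (2-2)^2=0, (4-4)^2=0, (6-5)^2=1
sum(d^2) = 2.
Step 3: rho = 1 - 6*2 / (6*(6^2 - 1)) = 1 - 12/210 = 0.942857.
Step 4: Under H0, t = rho * sqrt((n-2)/(1-rho^2)) = 5.6595 ~ t(4).
Step 5: Two-sided p-value from the t-distribution with 4 df = 0.004805.
Step 6: alpha = 0.1. reject H0.

rho = 0.9429, p = 0.004805, reject H0 at alpha = 0.1.


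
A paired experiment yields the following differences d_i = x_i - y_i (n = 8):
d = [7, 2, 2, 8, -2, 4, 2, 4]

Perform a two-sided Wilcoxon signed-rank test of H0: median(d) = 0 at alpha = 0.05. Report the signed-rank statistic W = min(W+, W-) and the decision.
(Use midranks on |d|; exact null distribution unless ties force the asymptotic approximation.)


Step 1: Drop any zero differences (none here) and take |d_i|.
|d| = [7, 2, 2, 8, 2, 4, 2, 4]
Step 2: Midrank |d_i| (ties get averaged ranks).
ranks: |7|->7, |2|->2.5, |2|->2.5, |8|->8, |2|->2.5, |4|->5.5, |2|->2.5, |4|->5.5
Step 3: Attach original signs; sum ranks with positive sign and with negative sign.
W+ = 7 + 2.5 + 2.5 + 8 + 5.5 + 2.5 + 5.5 = 33.5
W- = 2.5 = 2.5
(Check: W+ + W- = 36 should equal n(n+1)/2 = 36.)
Step 4: Test statistic W = min(W+, W-) = 2.5.
Step 5: Ties in |d|, so use the tie-corrected normal approximation.
        E[W] = n(n+1)/4 = 8*9/4 = 18.
        Tie groups: |d|=2 (t=4), |d|=4 (t=2); sum(t^3 - t) = 66.
        Var[W] = n(n+1)(2n+1)/24 - sum(t^3-t)/48 = 1224/24 - 66/48 = 49.625.
        z = (W - E[W]) / sqrt(Var[W]) = (2.5 - 18) / 7.0445 = -2.2003.
        Two-sided p = 2*Phi(z) = 0.027786.
Step 6: alpha = 0.05. reject H0.

W+ = 33.5, W- = 2.5, W = min = 2.5, p = 0.027786, reject H0.


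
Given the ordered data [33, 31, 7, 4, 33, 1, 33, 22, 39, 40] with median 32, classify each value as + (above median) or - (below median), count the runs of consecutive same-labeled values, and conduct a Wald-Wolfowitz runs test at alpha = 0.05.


Step 1: Compute median = 32; label A = above, B = below.
Labels in order: ABBBABABAA  (n_A = 5, n_B = 5)
Step 2: Count runs R = 7.
Step 3: Under H0 (random ordering), E[R] = 2*n_A*n_B/(n_A+n_B) + 1 = 2*5*5/10 + 1 = 6.0000.
        Var[R] = 2*n_A*n_B*(2*n_A*n_B - n_A - n_B) / ((n_A+n_B)^2 * (n_A+n_B-1)) = 2000/900 = 2.2222.
        SD[R] = 1.4907.
Step 4: Continuity-corrected z = (R - 0.5 - E[R]) / SD[R] = (7 - 0.5 - 6.0000) / 1.4907 = 0.3354.
Step 5: Two-sided p-value via normal approximation = 2*(1 - Phi(|z|)) = 0.737316.
Step 6: alpha = 0.05. fail to reject H0.

R = 7, z = 0.3354, p = 0.737316, fail to reject H0.


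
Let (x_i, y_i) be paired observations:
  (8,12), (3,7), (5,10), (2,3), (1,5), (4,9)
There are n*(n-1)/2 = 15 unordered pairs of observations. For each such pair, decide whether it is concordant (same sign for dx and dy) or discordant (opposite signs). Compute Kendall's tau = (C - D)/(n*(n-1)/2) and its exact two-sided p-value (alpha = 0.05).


Step 1: Enumerate the 15 unordered pairs (i,j) with i<j and classify each by sign(x_j-x_i) * sign(y_j-y_i).
  (1,2):dx=-5,dy=-5->C; (1,3):dx=-3,dy=-2->C; (1,4):dx=-6,dy=-9->C; (1,5):dx=-7,dy=-7->C
  (1,6):dx=-4,dy=-3->C; (2,3):dx=+2,dy=+3->C; (2,4):dx=-1,dy=-4->C; (2,5):dx=-2,dy=-2->C
  (2,6):dx=+1,dy=+2->C; (3,4):dx=-3,dy=-7->C; (3,5):dx=-4,dy=-5->C; (3,6):dx=-1,dy=-1->C
  (4,5):dx=-1,dy=+2->D; (4,6):dx=+2,dy=+6->C; (5,6):dx=+3,dy=+4->C
Step 2: C = 14, D = 1, total pairs = 15.
Step 3: tau = (C - D)/(n(n-1)/2) = (14 - 1)/15 = 0.866667.
Step 4: Exact two-sided p-value (enumerate n! = 720 permutations of y under H0): p = 0.016667.
Step 5: alpha = 0.05. reject H0.

tau_b = 0.8667 (C=14, D=1), p = 0.016667, reject H0.


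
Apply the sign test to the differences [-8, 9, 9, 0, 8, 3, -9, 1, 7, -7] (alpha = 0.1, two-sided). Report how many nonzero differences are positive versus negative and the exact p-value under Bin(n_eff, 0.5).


Step 1: Discard zero differences. Original n = 10; n_eff = number of nonzero differences = 9.
Nonzero differences (with sign): -8, +9, +9, +8, +3, -9, +1, +7, -7
Step 2: Count signs: positive = 6, negative = 3.
Step 3: Under H0: P(positive) = 0.5, so the number of positives S ~ Bin(9, 0.5).
Step 4: Two-sided exact p-value = sum of Bin(9,0.5) probabilities at or below the observed probability = 0.507812.
Step 5: alpha = 0.1. fail to reject H0.

n_eff = 9, pos = 6, neg = 3, p = 0.507812, fail to reject H0.


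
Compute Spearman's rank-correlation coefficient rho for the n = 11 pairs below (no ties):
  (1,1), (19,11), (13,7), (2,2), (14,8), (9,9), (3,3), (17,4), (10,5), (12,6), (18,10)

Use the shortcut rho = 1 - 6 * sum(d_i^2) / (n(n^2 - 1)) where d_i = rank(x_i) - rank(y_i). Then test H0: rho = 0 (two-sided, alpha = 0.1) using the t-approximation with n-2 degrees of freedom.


Step 1: Rank x and y separately (midranks; no ties here).
rank(x): 1->1, 19->11, 13->7, 2->2, 14->8, 9->4, 3->3, 17->9, 10->5, 12->6, 18->10
rank(y): 1->1, 11->11, 7->7, 2->2, 8->8, 9->9, 3->3, 4->4, 5->5, 6->6, 10->10
Step 2: d_i = R_x(i) - R_y(i); compute d_i^2.
  (1-1)^2=0, (11-11)^2=0, (7-7)^2=0, (2-2)^2=0, (8-8)^2=0, (4-9)^2=25, (3-3)^2=0, (9-4)^2=25, (5-5)^2=0, (6-6)^2=0, (10-10)^2=0
sum(d^2) = 50.
Step 3: rho = 1 - 6*50 / (11*(11^2 - 1)) = 1 - 300/1320 = 0.772727.
Step 4: Under H0, t = rho * sqrt((n-2)/(1-rho^2)) = 3.6522 ~ t(9).
Step 5: Two-sided p-value from the t-distribution with 9 df = 0.005299.
Step 6: alpha = 0.1. reject H0.

rho = 0.7727, p = 0.005299, reject H0 at alpha = 0.1.


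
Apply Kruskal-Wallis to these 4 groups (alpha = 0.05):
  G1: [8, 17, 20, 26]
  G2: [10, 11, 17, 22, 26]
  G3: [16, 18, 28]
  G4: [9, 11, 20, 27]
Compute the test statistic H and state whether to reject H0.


Step 1: Combine all N = 16 observations and assign midranks.
sorted (value, group, rank): (8,G1,1), (9,G4,2), (10,G2,3), (11,G2,4.5), (11,G4,4.5), (16,G3,6), (17,G1,7.5), (17,G2,7.5), (18,G3,9), (20,G1,10.5), (20,G4,10.5), (22,G2,12), (26,G1,13.5), (26,G2,13.5), (27,G4,15), (28,G3,16)
Step 2: Sum ranks within each group.
R_1 = 32.5 (n_1 = 4)
R_2 = 40.5 (n_2 = 5)
R_3 = 31 (n_3 = 3)
R_4 = 32 (n_4 = 4)
Step 3: H = 12/(N(N+1)) * sum(R_i^2/n_i) - 3(N+1)
     = 12/(16*17) * (32.5^2/4 + 40.5^2/5 + 31^2/3 + 32^2/4) - 3*17
     = 0.044118 * 1168.45 - 51
     = 0.549081.
Step 4: Ties present; correction factor C = 1 - 24/(16^3 - 16) = 0.994118. Corrected H = 0.549081 / 0.994118 = 0.552330.
Step 5: Under H0, H ~ chi^2(3); p-value = 0.907253.
Step 6: alpha = 0.05. fail to reject H0.

H = 0.5523, df = 3, p = 0.907253, fail to reject H0.


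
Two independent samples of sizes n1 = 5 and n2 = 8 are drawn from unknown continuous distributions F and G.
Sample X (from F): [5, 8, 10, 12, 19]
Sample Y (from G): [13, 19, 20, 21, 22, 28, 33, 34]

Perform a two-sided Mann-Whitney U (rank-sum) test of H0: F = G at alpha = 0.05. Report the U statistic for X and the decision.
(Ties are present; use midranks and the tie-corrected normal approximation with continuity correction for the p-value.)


Step 1: Combine and sort all 13 observations; assign midranks.
sorted (value, group): (5,X), (8,X), (10,X), (12,X), (13,Y), (19,X), (19,Y), (20,Y), (21,Y), (22,Y), (28,Y), (33,Y), (34,Y)
ranks: 5->1, 8->2, 10->3, 12->4, 13->5, 19->6.5, 19->6.5, 20->8, 21->9, 22->10, 28->11, 33->12, 34->13
Step 2: Rank sum for X: R1 = 1 + 2 + 3 + 4 + 6.5 = 16.5.
Step 3: U_X = R1 - n1(n1+1)/2 = 16.5 - 5*6/2 = 16.5 - 15 = 1.5.
       U_Y = n1*n2 - U_X = 40 - 1.5 = 38.5.
Step 4: Ties are present, so use the tie-corrected normal approximation (with continuity correction) for the p-value.
Step 5: p-value = 0.008326; compare to alpha = 0.05. reject H0.

U_X = 1.5, p = 0.008326, reject H0 at alpha = 0.05.


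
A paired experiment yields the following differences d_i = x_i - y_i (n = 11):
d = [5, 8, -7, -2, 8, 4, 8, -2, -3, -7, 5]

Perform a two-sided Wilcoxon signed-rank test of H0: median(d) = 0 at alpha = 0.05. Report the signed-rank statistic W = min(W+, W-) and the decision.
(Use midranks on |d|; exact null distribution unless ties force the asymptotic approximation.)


Step 1: Drop any zero differences (none here) and take |d_i|.
|d| = [5, 8, 7, 2, 8, 4, 8, 2, 3, 7, 5]
Step 2: Midrank |d_i| (ties get averaged ranks).
ranks: |5|->5.5, |8|->10, |7|->7.5, |2|->1.5, |8|->10, |4|->4, |8|->10, |2|->1.5, |3|->3, |7|->7.5, |5|->5.5
Step 3: Attach original signs; sum ranks with positive sign and with negative sign.
W+ = 5.5 + 10 + 10 + 4 + 10 + 5.5 = 45
W- = 7.5 + 1.5 + 1.5 + 3 + 7.5 = 21
(Check: W+ + W- = 66 should equal n(n+1)/2 = 66.)
Step 4: Test statistic W = min(W+, W-) = 21.
Step 5: Ties in |d|, so use the tie-corrected normal approximation.
        E[W] = n(n+1)/4 = 11*12/4 = 33.
        Tie groups: |d|=2 (t=2), |d|=5 (t=2), |d|=7 (t=2), |d|=8 (t=3); sum(t^3 - t) = 42.
        Var[W] = n(n+1)(2n+1)/24 - sum(t^3-t)/48 = 3036/24 - 42/48 = 125.625.
        z = (W - E[W]) / sqrt(Var[W]) = (21 - 33) / 11.2083 = -1.0706.
        Two-sided p = 2*Phi(z) = 0.284332.
Step 6: alpha = 0.05. fail to reject H0.

W+ = 45, W- = 21, W = min = 21, p = 0.284332, fail to reject H0.


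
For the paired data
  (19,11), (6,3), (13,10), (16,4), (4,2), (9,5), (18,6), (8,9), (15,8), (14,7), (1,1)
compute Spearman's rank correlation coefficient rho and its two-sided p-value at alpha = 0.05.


Step 1: Rank x and y separately (midranks; no ties here).
rank(x): 19->11, 6->3, 13->6, 16->9, 4->2, 9->5, 18->10, 8->4, 15->8, 14->7, 1->1
rank(y): 11->11, 3->3, 10->10, 4->4, 2->2, 5->5, 6->6, 9->9, 8->8, 7->7, 1->1
Step 2: d_i = R_x(i) - R_y(i); compute d_i^2.
  (11-11)^2=0, (3-3)^2=0, (6-10)^2=16, (9-4)^2=25, (2-2)^2=0, (5-5)^2=0, (10-6)^2=16, (4-9)^2=25, (8-8)^2=0, (7-7)^2=0, (1-1)^2=0
sum(d^2) = 82.
Step 3: rho = 1 - 6*82 / (11*(11^2 - 1)) = 1 - 492/1320 = 0.627273.
Step 4: Under H0, t = rho * sqrt((n-2)/(1-rho^2)) = 2.4163 ~ t(9).
Step 5: Two-sided p-value from the t-distribution with 9 df = 0.038845.
Step 6: alpha = 0.05. reject H0.

rho = 0.6273, p = 0.038845, reject H0 at alpha = 0.05.


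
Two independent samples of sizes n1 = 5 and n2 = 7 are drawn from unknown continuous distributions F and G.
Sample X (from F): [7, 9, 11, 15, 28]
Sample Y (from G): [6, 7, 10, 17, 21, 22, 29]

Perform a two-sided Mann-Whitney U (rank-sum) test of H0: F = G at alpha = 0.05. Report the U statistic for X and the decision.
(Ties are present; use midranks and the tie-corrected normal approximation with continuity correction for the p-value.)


Step 1: Combine and sort all 12 observations; assign midranks.
sorted (value, group): (6,Y), (7,X), (7,Y), (9,X), (10,Y), (11,X), (15,X), (17,Y), (21,Y), (22,Y), (28,X), (29,Y)
ranks: 6->1, 7->2.5, 7->2.5, 9->4, 10->5, 11->6, 15->7, 17->8, 21->9, 22->10, 28->11, 29->12
Step 2: Rank sum for X: R1 = 2.5 + 4 + 6 + 7 + 11 = 30.5.
Step 3: U_X = R1 - n1(n1+1)/2 = 30.5 - 5*6/2 = 30.5 - 15 = 15.5.
       U_Y = n1*n2 - U_X = 35 - 15.5 = 19.5.
Step 4: Ties are present, so use the tie-corrected normal approximation (with continuity correction) for the p-value.
Step 5: p-value = 0.807210; compare to alpha = 0.05. fail to reject H0.

U_X = 15.5, p = 0.807210, fail to reject H0 at alpha = 0.05.


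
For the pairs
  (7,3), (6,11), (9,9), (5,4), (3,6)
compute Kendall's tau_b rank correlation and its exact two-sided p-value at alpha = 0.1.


Step 1: Enumerate the 10 unordered pairs (i,j) with i<j and classify each by sign(x_j-x_i) * sign(y_j-y_i).
  (1,2):dx=-1,dy=+8->D; (1,3):dx=+2,dy=+6->C; (1,4):dx=-2,dy=+1->D; (1,5):dx=-4,dy=+3->D
  (2,3):dx=+3,dy=-2->D; (2,4):dx=-1,dy=-7->C; (2,5):dx=-3,dy=-5->C; (3,4):dx=-4,dy=-5->C
  (3,5):dx=-6,dy=-3->C; (4,5):dx=-2,dy=+2->D
Step 2: C = 5, D = 5, total pairs = 10.
Step 3: tau = (C - D)/(n(n-1)/2) = (5 - 5)/10 = 0.000000.
Step 4: Exact two-sided p-value (enumerate n! = 120 permutations of y under H0): p = 1.000000.
Step 5: alpha = 0.1. fail to reject H0.

tau_b = 0.0000 (C=5, D=5), p = 1.000000, fail to reject H0.


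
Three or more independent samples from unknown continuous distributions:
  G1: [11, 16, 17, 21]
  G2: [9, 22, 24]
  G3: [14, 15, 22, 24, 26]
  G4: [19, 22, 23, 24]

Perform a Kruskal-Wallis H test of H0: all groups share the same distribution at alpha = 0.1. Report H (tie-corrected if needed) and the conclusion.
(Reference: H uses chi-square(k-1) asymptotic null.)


Step 1: Combine all N = 16 observations and assign midranks.
sorted (value, group, rank): (9,G2,1), (11,G1,2), (14,G3,3), (15,G3,4), (16,G1,5), (17,G1,6), (19,G4,7), (21,G1,8), (22,G2,10), (22,G3,10), (22,G4,10), (23,G4,12), (24,G2,14), (24,G3,14), (24,G4,14), (26,G3,16)
Step 2: Sum ranks within each group.
R_1 = 21 (n_1 = 4)
R_2 = 25 (n_2 = 3)
R_3 = 47 (n_3 = 5)
R_4 = 43 (n_4 = 4)
Step 3: H = 12/(N(N+1)) * sum(R_i^2/n_i) - 3(N+1)
     = 12/(16*17) * (21^2/4 + 25^2/3 + 47^2/5 + 43^2/4) - 3*17
     = 0.044118 * 1222.63 - 51
     = 2.939706.
Step 4: Ties present; correction factor C = 1 - 48/(16^3 - 16) = 0.988235. Corrected H = 2.939706 / 0.988235 = 2.974702.
Step 5: Under H0, H ~ chi^2(3); p-value = 0.395542.
Step 6: alpha = 0.1. fail to reject H0.

H = 2.9747, df = 3, p = 0.395542, fail to reject H0.


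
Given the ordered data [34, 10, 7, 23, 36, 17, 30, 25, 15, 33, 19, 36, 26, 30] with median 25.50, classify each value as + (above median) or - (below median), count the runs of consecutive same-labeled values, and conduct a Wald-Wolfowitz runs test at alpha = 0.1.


Step 1: Compute median = 25.50; label A = above, B = below.
Labels in order: ABBBABABBABAAA  (n_A = 7, n_B = 7)
Step 2: Count runs R = 9.
Step 3: Under H0 (random ordering), E[R] = 2*n_A*n_B/(n_A+n_B) + 1 = 2*7*7/14 + 1 = 8.0000.
        Var[R] = 2*n_A*n_B*(2*n_A*n_B - n_A - n_B) / ((n_A+n_B)^2 * (n_A+n_B-1)) = 8232/2548 = 3.2308.
        SD[R] = 1.7974.
Step 4: Continuity-corrected z = (R - 0.5 - E[R]) / SD[R] = (9 - 0.5 - 8.0000) / 1.7974 = 0.2782.
Step 5: Two-sided p-value via normal approximation = 2*(1 - Phi(|z|)) = 0.780879.
Step 6: alpha = 0.1. fail to reject H0.

R = 9, z = 0.2782, p = 0.780879, fail to reject H0.


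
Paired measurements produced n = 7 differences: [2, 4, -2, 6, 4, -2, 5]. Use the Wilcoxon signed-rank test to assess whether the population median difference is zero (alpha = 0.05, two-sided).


Step 1: Drop any zero differences (none here) and take |d_i|.
|d| = [2, 4, 2, 6, 4, 2, 5]
Step 2: Midrank |d_i| (ties get averaged ranks).
ranks: |2|->2, |4|->4.5, |2|->2, |6|->7, |4|->4.5, |2|->2, |5|->6
Step 3: Attach original signs; sum ranks with positive sign and with negative sign.
W+ = 2 + 4.5 + 7 + 4.5 + 6 = 24
W- = 2 + 2 = 4
(Check: W+ + W- = 28 should equal n(n+1)/2 = 28.)
Step 4: Test statistic W = min(W+, W-) = 4.
Step 5: Ties in |d|, so use the tie-corrected normal approximation.
        E[W] = n(n+1)/4 = 7*8/4 = 14.
        Tie groups: |d|=2 (t=3), |d|=4 (t=2); sum(t^3 - t) = 30.
        Var[W] = n(n+1)(2n+1)/24 - sum(t^3-t)/48 = 840/24 - 30/48 = 34.375.
        z = (W - E[W]) / sqrt(Var[W]) = (4 - 14) / 5.8630 = -1.7056.
        Two-sided p = 2*Phi(z) = 0.088082.
Step 6: alpha = 0.05. fail to reject H0.

W+ = 24, W- = 4, W = min = 4, p = 0.088082, fail to reject H0.


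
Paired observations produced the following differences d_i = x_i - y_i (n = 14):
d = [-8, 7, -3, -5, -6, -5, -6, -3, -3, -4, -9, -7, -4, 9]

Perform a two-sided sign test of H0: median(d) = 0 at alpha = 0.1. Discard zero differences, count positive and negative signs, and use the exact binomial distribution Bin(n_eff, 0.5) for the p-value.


Step 1: Discard zero differences. Original n = 14; n_eff = number of nonzero differences = 14.
Nonzero differences (with sign): -8, +7, -3, -5, -6, -5, -6, -3, -3, -4, -9, -7, -4, +9
Step 2: Count signs: positive = 2, negative = 12.
Step 3: Under H0: P(positive) = 0.5, so the number of positives S ~ Bin(14, 0.5).
Step 4: Two-sided exact p-value = sum of Bin(14,0.5) probabilities at or below the observed probability = 0.012939.
Step 5: alpha = 0.1. reject H0.

n_eff = 14, pos = 2, neg = 12, p = 0.012939, reject H0.


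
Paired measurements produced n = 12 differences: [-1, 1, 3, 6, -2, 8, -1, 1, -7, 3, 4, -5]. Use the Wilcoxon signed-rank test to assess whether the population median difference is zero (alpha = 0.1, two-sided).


Step 1: Drop any zero differences (none here) and take |d_i|.
|d| = [1, 1, 3, 6, 2, 8, 1, 1, 7, 3, 4, 5]
Step 2: Midrank |d_i| (ties get averaged ranks).
ranks: |1|->2.5, |1|->2.5, |3|->6.5, |6|->10, |2|->5, |8|->12, |1|->2.5, |1|->2.5, |7|->11, |3|->6.5, |4|->8, |5|->9
Step 3: Attach original signs; sum ranks with positive sign and with negative sign.
W+ = 2.5 + 6.5 + 10 + 12 + 2.5 + 6.5 + 8 = 48
W- = 2.5 + 5 + 2.5 + 11 + 9 = 30
(Check: W+ + W- = 78 should equal n(n+1)/2 = 78.)
Step 4: Test statistic W = min(W+, W-) = 30.
Step 5: Ties in |d|, so use the tie-corrected normal approximation.
        E[W] = n(n+1)/4 = 12*13/4 = 39.
        Tie groups: |d|=1 (t=4), |d|=3 (t=2); sum(t^3 - t) = 66.
        Var[W] = n(n+1)(2n+1)/24 - sum(t^3-t)/48 = 3900/24 - 66/48 = 161.125.
        z = (W - E[W]) / sqrt(Var[W]) = (30 - 39) / 12.6935 = -0.7090.
        Two-sided p = 2*Phi(z) = 0.478309.
Step 6: alpha = 0.1. fail to reject H0.

W+ = 48, W- = 30, W = min = 30, p = 0.478309, fail to reject H0.


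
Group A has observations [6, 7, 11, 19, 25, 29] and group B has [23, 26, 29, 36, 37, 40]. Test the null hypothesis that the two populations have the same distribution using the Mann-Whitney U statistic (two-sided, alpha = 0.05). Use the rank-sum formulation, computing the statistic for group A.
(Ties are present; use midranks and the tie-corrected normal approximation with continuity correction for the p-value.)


Step 1: Combine and sort all 12 observations; assign midranks.
sorted (value, group): (6,X), (7,X), (11,X), (19,X), (23,Y), (25,X), (26,Y), (29,X), (29,Y), (36,Y), (37,Y), (40,Y)
ranks: 6->1, 7->2, 11->3, 19->4, 23->5, 25->6, 26->7, 29->8.5, 29->8.5, 36->10, 37->11, 40->12
Step 2: Rank sum for X: R1 = 1 + 2 + 3 + 4 + 6 + 8.5 = 24.5.
Step 3: U_X = R1 - n1(n1+1)/2 = 24.5 - 6*7/2 = 24.5 - 21 = 3.5.
       U_Y = n1*n2 - U_X = 36 - 3.5 = 32.5.
Step 4: Ties are present, so use the tie-corrected normal approximation (with continuity correction) for the p-value.
Step 5: p-value = 0.024722; compare to alpha = 0.05. reject H0.

U_X = 3.5, p = 0.024722, reject H0 at alpha = 0.05.


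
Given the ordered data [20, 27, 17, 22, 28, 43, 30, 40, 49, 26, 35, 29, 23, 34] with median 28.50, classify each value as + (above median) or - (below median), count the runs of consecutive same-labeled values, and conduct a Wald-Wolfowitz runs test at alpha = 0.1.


Step 1: Compute median = 28.50; label A = above, B = below.
Labels in order: BBBBBAAAABAABA  (n_A = 7, n_B = 7)
Step 2: Count runs R = 6.
Step 3: Under H0 (random ordering), E[R] = 2*n_A*n_B/(n_A+n_B) + 1 = 2*7*7/14 + 1 = 8.0000.
        Var[R] = 2*n_A*n_B*(2*n_A*n_B - n_A - n_B) / ((n_A+n_B)^2 * (n_A+n_B-1)) = 8232/2548 = 3.2308.
        SD[R] = 1.7974.
Step 4: Continuity-corrected z = (R + 0.5 - E[R]) / SD[R] = (6 + 0.5 - 8.0000) / 1.7974 = -0.8345.
Step 5: Two-sided p-value via normal approximation = 2*(1 - Phi(|z|)) = 0.403986.
Step 6: alpha = 0.1. fail to reject H0.

R = 6, z = -0.8345, p = 0.403986, fail to reject H0.
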